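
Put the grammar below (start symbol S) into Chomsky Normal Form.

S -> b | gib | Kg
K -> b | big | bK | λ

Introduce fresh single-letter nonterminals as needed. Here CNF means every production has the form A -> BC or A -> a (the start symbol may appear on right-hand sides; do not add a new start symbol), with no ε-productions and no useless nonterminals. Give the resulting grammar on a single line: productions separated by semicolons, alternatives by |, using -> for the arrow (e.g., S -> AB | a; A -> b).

Nullable: {K}; after ε-elimination: S -> b | g | Kg | gib; K -> b | bK | big.
No unit productions to eliminate.
TERM: introduce A -> b, C -> g, B -> i and substitute in every rule of length ≥2.
BIN: K -> ABC becomes K -> AD, D -> BC; S -> CBA becomes S -> CE, E -> BA.

S -> b | g | CE | KC; A -> b; B -> i; C -> g; D -> BC; E -> BA; K -> b | AD | AK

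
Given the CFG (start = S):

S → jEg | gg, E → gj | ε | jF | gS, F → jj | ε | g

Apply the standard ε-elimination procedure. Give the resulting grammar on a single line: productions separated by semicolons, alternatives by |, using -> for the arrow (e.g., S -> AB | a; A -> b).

S -> gg | jg | jEg; E -> j | gS | gj | jF; F -> g | jj

Nullable set: {E, F}.
S -> jEg: E nullable, giving jEg | jg.
Drop E -> ε.
E -> jF: F nullable, giving j | jF.
Drop F -> ε.
Unchanged (no nullable symbols): S -> gg; E -> gS; E -> gj; F -> g; F -> jj.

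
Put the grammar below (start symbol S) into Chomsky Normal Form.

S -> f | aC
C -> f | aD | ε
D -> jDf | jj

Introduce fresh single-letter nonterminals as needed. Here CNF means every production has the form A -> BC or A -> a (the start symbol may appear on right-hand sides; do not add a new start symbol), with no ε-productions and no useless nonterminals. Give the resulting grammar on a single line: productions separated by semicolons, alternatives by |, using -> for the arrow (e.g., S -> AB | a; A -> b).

Nullable: {C}; after ε-elimination: S -> a | f | aC; C -> f | aD; D -> jj | jDf.
No unit productions to eliminate.
TERM: introduce A -> a, E -> f, B -> j and substitute in every rule of length ≥2.
BIN: D -> BDE becomes D -> BF, F -> DE.

S -> a | f | AC; A -> a; B -> j; C -> f | AD; D -> BB | BF; E -> f; F -> DE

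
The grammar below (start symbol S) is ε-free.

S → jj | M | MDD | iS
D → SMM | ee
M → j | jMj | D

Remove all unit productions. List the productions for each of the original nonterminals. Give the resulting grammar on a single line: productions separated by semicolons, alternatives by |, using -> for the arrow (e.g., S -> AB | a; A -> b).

S -> j | ee | iS | jj | MDD | SMM | jMj; D -> ee | SMM; M -> j | ee | SMM | jMj

Unit productions: M->D, S->M.
Unit pairs (A ⇒* B via units): (M,D), (S,D), (S,M).
S: inherits non-unit rules of {D, M, S} → MDD | SMM | ee | iS | j | jMj | jj.
D: inherits non-unit rules of {D} → SMM | ee.
M: inherits non-unit rules of {D, M} → SMM | ee | j | jMj.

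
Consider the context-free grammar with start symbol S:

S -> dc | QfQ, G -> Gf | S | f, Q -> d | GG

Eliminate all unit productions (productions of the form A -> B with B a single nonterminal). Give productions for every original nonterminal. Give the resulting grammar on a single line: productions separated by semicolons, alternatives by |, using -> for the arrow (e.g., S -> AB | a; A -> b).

Unit productions: G->S.
Unit pairs (A ⇒* B via units): (G,S).
S: inherits non-unit rules of {S} → QfQ | dc.
G: inherits non-unit rules of {G, S} → Gf | QfQ | dc | f.
Q: inherits non-unit rules of {Q} → GG | d.

S -> dc | QfQ; G -> f | Gf | dc | QfQ; Q -> d | GG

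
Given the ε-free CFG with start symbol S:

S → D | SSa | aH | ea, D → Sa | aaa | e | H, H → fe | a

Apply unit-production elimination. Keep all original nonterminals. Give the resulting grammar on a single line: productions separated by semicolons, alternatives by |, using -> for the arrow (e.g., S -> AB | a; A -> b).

Unit productions: D->H, S->D.
Unit pairs (A ⇒* B via units): (D,H), (S,D), (S,H).
S: inherits non-unit rules of {D, H, S} → SSa | Sa | a | aH | aaa | e | ea | fe.
D: inherits non-unit rules of {D, H} → Sa | a | aaa | e | fe.
H: inherits non-unit rules of {H} → a | fe.

S -> a | e | Sa | aH | ea | fe | SSa | aaa; D -> a | e | Sa | fe | aaa; H -> a | fe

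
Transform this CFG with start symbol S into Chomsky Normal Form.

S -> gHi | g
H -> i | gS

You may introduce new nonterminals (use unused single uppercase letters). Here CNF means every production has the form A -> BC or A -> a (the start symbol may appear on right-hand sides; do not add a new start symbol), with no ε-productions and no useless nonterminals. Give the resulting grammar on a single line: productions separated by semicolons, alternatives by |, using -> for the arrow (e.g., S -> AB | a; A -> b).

S -> g | AC; A -> g; B -> i; C -> HB; H -> i | AS

No ε-productions.
No unit productions to eliminate.
TERM: introduce A -> g, B -> i and substitute in every rule of length ≥2.
BIN: S -> AHB becomes S -> AC, C -> HB.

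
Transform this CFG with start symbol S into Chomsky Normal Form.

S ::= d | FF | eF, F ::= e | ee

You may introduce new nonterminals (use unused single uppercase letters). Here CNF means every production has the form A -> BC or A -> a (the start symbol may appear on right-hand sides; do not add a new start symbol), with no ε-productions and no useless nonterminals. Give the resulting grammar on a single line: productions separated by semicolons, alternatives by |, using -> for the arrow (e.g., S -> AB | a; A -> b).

No ε-productions.
No unit productions to eliminate.
TERM: introduce A -> e and substitute in every rule of length ≥2.

S -> d | AF | FF; A -> e; F -> e | AA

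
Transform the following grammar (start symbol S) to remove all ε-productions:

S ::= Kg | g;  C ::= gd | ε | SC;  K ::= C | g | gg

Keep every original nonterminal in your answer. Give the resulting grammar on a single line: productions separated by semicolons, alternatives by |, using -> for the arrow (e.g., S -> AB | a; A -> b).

Nullable set: {C, K}.
S -> Kg: K nullable, giving Kg | g.
Drop C -> ε.
C -> SC: C nullable, giving S | SC.
K -> C: C nullable, giving C.
Unchanged (no nullable symbols): S -> g; C -> gd; K -> g; K -> gg.

S -> g | Kg; C -> S | SC | gd; K -> C | g | gg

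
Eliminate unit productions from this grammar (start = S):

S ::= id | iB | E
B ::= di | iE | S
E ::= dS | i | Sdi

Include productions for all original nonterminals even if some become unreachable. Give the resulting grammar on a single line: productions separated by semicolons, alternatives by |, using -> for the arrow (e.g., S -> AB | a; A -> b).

Unit productions: B->S, S->E.
Unit pairs (A ⇒* B via units): (B,E), (B,S), (S,E).
S: inherits non-unit rules of {E, S} → Sdi | dS | i | iB | id.
B: inherits non-unit rules of {B, E, S} → Sdi | dS | di | i | iB | iE | id.
E: inherits non-unit rules of {E} → Sdi | dS | i.

S -> i | dS | iB | id | Sdi; B -> i | dS | di | iB | iE | id | Sdi; E -> i | dS | Sdi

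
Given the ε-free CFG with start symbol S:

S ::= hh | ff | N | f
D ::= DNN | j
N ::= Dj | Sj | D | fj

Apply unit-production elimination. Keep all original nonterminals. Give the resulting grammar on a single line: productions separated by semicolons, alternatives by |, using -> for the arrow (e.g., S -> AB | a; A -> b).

S -> f | j | Dj | Sj | ff | fj | hh | DNN; D -> j | DNN; N -> j | Dj | Sj | fj | DNN

Unit productions: N->D, S->N.
Unit pairs (A ⇒* B via units): (N,D), (S,D), (S,N).
S: inherits non-unit rules of {D, N, S} → DNN | Dj | Sj | f | ff | fj | hh | j.
D: inherits non-unit rules of {D} → DNN | j.
N: inherits non-unit rules of {D, N} → DNN | Dj | Sj | fj | j.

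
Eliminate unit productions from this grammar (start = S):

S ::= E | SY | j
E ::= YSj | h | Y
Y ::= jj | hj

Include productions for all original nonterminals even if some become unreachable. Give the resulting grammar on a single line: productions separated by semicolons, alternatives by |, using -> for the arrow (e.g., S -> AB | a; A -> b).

S -> h | j | SY | hj | jj | YSj; E -> h | hj | jj | YSj; Y -> hj | jj

Unit productions: E->Y, S->E.
Unit pairs (A ⇒* B via units): (E,Y), (S,E), (S,Y).
S: inherits non-unit rules of {E, S, Y} → SY | YSj | h | hj | j | jj.
E: inherits non-unit rules of {E, Y} → YSj | h | hj | jj.
Y: inherits non-unit rules of {Y} → hj | jj.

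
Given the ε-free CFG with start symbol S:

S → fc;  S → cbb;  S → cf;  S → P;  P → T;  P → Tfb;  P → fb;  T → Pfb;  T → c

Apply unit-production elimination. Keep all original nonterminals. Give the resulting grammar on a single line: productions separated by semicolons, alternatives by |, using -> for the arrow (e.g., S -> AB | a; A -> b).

Unit productions: P->T, S->P.
Unit pairs (A ⇒* B via units): (P,T), (S,P), (S,T).
S: inherits non-unit rules of {P, S, T} → Pfb | Tfb | c | cbb | cf | fb | fc.
P: inherits non-unit rules of {P, T} → Pfb | Tfb | c | fb.
T: inherits non-unit rules of {T} → Pfb | c.

S -> c | cf | fb | fc | Pfb | Tfb | cbb; P -> c | fb | Pfb | Tfb; T -> c | Pfb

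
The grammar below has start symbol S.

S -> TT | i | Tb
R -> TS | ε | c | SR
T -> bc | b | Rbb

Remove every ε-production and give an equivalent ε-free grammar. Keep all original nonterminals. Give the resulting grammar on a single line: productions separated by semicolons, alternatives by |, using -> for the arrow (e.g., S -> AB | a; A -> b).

S -> i | TT | Tb; R -> S | c | SR | TS; T -> b | bb | bc | Rbb

Nullable set: {R}.
Drop R -> ε.
R -> SR: R nullable, giving S | SR.
T -> Rbb: R nullable, giving Rbb | bb.
Unchanged (no nullable symbols): S -> TT; S -> Tb; S -> i; R -> TS; R -> c; T -> b; T -> bc.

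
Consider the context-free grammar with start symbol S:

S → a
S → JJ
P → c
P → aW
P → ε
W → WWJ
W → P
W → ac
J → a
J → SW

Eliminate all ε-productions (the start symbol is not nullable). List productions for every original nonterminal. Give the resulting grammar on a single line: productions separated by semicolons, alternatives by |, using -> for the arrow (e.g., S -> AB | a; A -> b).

Nullable set: {P, W}.
J -> SW: W nullable, giving S | SW.
Drop P -> ε.
P -> aW: W nullable, giving a | aW.
W -> P: P nullable, giving P.
W -> WWJ: W, W nullable, giving J | WJ | WWJ.
Unchanged (no nullable symbols): S -> JJ; S -> a; J -> a; P -> c; W -> ac.

S -> a | JJ; J -> S | a | SW; P -> a | c | aW; W -> J | P | WJ | ac | WWJ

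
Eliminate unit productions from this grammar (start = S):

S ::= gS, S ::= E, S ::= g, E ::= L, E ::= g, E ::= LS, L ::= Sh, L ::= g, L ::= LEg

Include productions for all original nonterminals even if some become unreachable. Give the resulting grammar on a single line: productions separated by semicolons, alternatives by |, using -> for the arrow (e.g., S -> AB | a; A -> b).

Unit productions: E->L, S->E.
Unit pairs (A ⇒* B via units): (E,L), (S,E), (S,L).
S: inherits non-unit rules of {E, L, S} → LEg | LS | Sh | g | gS.
E: inherits non-unit rules of {E, L} → LEg | LS | Sh | g.
L: inherits non-unit rules of {L} → LEg | Sh | g.

S -> g | LS | Sh | gS | LEg; E -> g | LS | Sh | LEg; L -> g | Sh | LEg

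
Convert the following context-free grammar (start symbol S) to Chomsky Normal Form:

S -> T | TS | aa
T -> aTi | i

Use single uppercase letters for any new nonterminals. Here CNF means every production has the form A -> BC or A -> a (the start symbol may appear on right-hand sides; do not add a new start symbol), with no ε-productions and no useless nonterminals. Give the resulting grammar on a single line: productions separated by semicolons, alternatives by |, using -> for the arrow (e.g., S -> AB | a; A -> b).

No ε-productions.
After unit-elimination: S -> i | TS | aa | aTi; T -> i | aTi.
TERM: introduce A -> a, B -> i and substitute in every rule of length ≥2.
BIN: S -> ATB becomes S -> AC, C -> TB; T -> ATB becomes T -> AD, D -> TB.

S -> i | AA | AC | TS; A -> a; B -> i; C -> TB; D -> TB; T -> i | AD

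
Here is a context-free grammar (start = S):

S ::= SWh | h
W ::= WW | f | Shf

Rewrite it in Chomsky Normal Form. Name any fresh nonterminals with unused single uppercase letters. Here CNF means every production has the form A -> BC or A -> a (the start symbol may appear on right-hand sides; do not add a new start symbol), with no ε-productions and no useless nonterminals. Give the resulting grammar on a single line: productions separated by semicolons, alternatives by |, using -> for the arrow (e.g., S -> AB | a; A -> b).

S -> h | SC; A -> h; B -> f; C -> WA; D -> AB; W -> f | SD | WW

No ε-productions.
No unit productions to eliminate.
TERM: introduce B -> f, A -> h and substitute in every rule of length ≥2.
BIN: S -> SWA becomes S -> SC, C -> WA; W -> SAB becomes W -> SD, D -> AB.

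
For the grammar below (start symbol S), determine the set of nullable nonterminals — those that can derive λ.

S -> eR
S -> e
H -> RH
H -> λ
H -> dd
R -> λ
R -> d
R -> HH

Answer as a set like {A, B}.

{H, R}

Directly nullable (have an ε-rule): {H, R}.
Not nullable: S — each has a terminal in every rule's right-hand side or depends on a non-nullable symbol.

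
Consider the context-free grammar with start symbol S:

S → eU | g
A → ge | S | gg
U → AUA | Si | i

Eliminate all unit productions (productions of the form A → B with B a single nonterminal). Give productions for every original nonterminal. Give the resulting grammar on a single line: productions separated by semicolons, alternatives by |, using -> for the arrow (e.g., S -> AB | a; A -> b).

S -> g | eU; A -> g | eU | ge | gg; U -> i | Si | AUA

Unit productions: A->S.
Unit pairs (A ⇒* B via units): (A,S).
S: inherits non-unit rules of {S} → eU | g.
A: inherits non-unit rules of {A, S} → eU | g | ge | gg.
U: inherits non-unit rules of {U} → AUA | Si | i.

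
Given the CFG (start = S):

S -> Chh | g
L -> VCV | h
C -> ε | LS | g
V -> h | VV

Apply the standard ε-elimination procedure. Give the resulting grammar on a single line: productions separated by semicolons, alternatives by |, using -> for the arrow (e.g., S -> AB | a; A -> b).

S -> g | hh | Chh; C -> g | LS; L -> h | VV | VCV; V -> h | VV

Nullable set: {C}.
S -> Chh: C nullable, giving Chh | hh.
Drop C -> ε.
L -> VCV: C nullable, giving VCV | VV.
Unchanged (no nullable symbols): S -> g; C -> LS; C -> g; L -> h; V -> VV; V -> h.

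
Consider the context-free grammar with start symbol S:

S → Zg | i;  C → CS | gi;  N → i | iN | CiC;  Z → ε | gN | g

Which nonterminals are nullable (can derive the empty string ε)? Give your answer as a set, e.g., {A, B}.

{Z}

Directly nullable (have an ε-rule): {Z}.
Not nullable: C, N, S — each has a terminal in every rule's right-hand side or depends on a non-nullable symbol.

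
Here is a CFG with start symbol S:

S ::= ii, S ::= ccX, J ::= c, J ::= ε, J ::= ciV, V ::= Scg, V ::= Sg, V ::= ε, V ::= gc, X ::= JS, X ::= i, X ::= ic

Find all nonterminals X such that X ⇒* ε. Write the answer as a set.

Directly nullable (have an ε-rule): {J, V}.
Not nullable: S, X — each has a terminal in every rule's right-hand side or depends on a non-nullable symbol.

{J, V}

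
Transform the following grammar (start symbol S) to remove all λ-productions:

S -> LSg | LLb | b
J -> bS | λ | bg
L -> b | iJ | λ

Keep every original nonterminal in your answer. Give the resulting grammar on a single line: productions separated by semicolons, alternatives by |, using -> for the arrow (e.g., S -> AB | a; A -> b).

Nullable set: {J, L}.
S -> LLb: L, L nullable, giving LLb | Lb | b.
S -> LSg: L nullable, giving LSg | Sg.
Drop J -> λ.
Drop L -> λ.
L -> iJ: J nullable, giving i | iJ.
Unchanged (no nullable symbols): S -> b; J -> bS; J -> bg; L -> b.

S -> b | Lb | Sg | LLb | LSg; J -> bS | bg; L -> b | i | iJ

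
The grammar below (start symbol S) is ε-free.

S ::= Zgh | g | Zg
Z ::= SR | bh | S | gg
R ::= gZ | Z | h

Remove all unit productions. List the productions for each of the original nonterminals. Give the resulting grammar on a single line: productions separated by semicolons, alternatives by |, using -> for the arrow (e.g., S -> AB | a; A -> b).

S -> g | Zg | Zgh; R -> g | h | SR | Zg | bh | gZ | gg | Zgh; Z -> g | SR | Zg | bh | gg | Zgh

Unit productions: R->Z, Z->S.
Unit pairs (A ⇒* B via units): (R,S), (R,Z), (Z,S).
S: inherits non-unit rules of {S} → Zg | Zgh | g.
R: inherits non-unit rules of {R, S, Z} → SR | Zg | Zgh | bh | g | gZ | gg | h.
Z: inherits non-unit rules of {S, Z} → SR | Zg | Zgh | bh | g | gg.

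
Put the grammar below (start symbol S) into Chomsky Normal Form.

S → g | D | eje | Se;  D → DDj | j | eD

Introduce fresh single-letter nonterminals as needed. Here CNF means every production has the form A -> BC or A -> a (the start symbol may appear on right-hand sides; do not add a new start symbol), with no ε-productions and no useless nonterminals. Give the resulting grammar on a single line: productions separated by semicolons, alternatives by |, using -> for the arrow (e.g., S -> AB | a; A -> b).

No ε-productions.
After unit-elimination: S -> g | j | Se | eD | DDj | eje; D -> j | eD | DDj.
TERM: introduce B -> e, A -> j and substitute in every rule of length ≥2.
BIN: D -> DDA becomes D -> DC, C -> DA; S -> BAB becomes S -> BE, E -> AB; S -> DDA becomes S -> DF, F -> DA.

S -> g | j | BD | BE | DF | SB; A -> j; B -> e; C -> DA; D -> j | BD | DC; E -> AB; F -> DA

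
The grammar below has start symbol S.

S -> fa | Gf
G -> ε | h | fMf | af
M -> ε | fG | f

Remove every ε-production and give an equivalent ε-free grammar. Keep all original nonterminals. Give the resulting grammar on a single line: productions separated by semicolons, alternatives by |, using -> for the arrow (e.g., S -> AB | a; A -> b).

S -> f | Gf | fa; G -> h | af | ff | fMf; M -> f | fG

Nullable set: {G, M}.
S -> Gf: G nullable, giving Gf | f.
Drop G -> ε.
G -> fMf: M nullable, giving fMf | ff.
Drop M -> ε.
M -> fG: G nullable, giving f | fG.
Unchanged (no nullable symbols): S -> fa; G -> af; G -> h; M -> f.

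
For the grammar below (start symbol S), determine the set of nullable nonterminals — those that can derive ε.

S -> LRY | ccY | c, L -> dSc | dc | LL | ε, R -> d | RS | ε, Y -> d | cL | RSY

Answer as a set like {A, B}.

{L, R}

Directly nullable (have an ε-rule): {L, R}.
Not nullable: S, Y — each has a terminal in every rule's right-hand side or depends on a non-nullable symbol.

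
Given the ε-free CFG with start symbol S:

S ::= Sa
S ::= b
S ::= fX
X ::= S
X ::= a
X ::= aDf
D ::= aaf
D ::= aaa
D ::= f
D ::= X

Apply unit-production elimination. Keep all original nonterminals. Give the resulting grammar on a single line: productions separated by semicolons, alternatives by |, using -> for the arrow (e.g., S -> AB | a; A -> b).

Unit productions: D->X, X->S.
Unit pairs (A ⇒* B via units): (D,S), (D,X), (X,S).
S: inherits non-unit rules of {S} → Sa | b | fX.
D: inherits non-unit rules of {D, S, X} → Sa | a | aDf | aaa | aaf | b | f | fX.
X: inherits non-unit rules of {S, X} → Sa | a | aDf | b | fX.

S -> b | Sa | fX; D -> a | b | f | Sa | fX | aDf | aaa | aaf; X -> a | b | Sa | fX | aDf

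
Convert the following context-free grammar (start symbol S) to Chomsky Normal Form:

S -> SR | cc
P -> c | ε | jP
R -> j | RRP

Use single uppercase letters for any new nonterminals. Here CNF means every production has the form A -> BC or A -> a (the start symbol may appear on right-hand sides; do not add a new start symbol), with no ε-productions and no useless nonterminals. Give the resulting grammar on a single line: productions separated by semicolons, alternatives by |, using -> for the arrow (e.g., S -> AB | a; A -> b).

Nullable: {P}; after ε-elimination: S -> SR | cc; P -> c | j | jP; R -> j | RR | RRP.
No unit productions to eliminate.
TERM: introduce B -> c, A -> j and substitute in every rule of length ≥2.
BIN: R -> RRP becomes R -> RC, C -> RP.

S -> BB | SR; A -> j; B -> c; C -> RP; P -> c | j | AP; R -> j | RC | RR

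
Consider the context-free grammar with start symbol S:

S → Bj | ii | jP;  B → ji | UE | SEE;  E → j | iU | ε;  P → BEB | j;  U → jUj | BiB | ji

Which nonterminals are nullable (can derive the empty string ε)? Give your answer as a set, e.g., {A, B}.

Directly nullable (have an ε-rule): {E}.
Not nullable: B, P, S, U — each has a terminal in every rule's right-hand side or depends on a non-nullable symbol.

{E}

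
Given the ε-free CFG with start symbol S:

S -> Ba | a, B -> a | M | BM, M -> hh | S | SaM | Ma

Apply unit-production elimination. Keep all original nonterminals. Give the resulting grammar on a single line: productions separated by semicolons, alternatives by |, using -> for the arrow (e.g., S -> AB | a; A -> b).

S -> a | Ba; B -> a | BM | Ba | Ma | hh | SaM; M -> a | Ba | Ma | hh | SaM

Unit productions: B->M, M->S.
Unit pairs (A ⇒* B via units): (B,M), (B,S), (M,S).
S: inherits non-unit rules of {S} → Ba | a.
B: inherits non-unit rules of {B, M, S} → BM | Ba | Ma | SaM | a | hh.
M: inherits non-unit rules of {M, S} → Ba | Ma | SaM | a | hh.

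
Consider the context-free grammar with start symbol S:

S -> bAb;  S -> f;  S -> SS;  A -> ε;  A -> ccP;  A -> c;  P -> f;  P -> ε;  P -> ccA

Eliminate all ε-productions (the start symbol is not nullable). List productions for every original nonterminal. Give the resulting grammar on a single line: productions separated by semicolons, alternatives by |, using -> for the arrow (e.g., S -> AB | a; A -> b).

S -> f | SS | bb | bAb; A -> c | cc | ccP; P -> f | cc | ccA

Nullable set: {A, P}.
S -> bAb: A nullable, giving bAb | bb.
Drop A -> ε.
A -> ccP: P nullable, giving cc | ccP.
Drop P -> ε.
P -> ccA: A nullable, giving cc | ccA.
Unchanged (no nullable symbols): S -> SS; S -> f; A -> c; P -> f.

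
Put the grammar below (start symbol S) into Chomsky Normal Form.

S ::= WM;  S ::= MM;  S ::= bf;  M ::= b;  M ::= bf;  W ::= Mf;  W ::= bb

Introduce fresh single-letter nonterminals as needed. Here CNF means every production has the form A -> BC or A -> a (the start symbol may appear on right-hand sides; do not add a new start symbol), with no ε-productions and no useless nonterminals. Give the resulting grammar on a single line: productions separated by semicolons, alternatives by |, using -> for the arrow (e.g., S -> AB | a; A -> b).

S -> AB | MM | WM; A -> b; B -> f; M -> b | AB; W -> AA | MB

No ε-productions.
No unit productions to eliminate.
TERM: introduce A -> b, B -> f and substitute in every rule of length ≥2.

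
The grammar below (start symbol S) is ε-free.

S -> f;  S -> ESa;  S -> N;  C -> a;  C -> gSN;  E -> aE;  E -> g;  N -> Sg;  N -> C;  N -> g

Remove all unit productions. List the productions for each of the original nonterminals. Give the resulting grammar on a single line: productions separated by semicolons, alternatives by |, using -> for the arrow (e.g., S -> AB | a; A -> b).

S -> a | f | g | Sg | ESa | gSN; C -> a | gSN; E -> g | aE; N -> a | g | Sg | gSN

Unit productions: N->C, S->N.
Unit pairs (A ⇒* B via units): (N,C), (S,C), (S,N).
S: inherits non-unit rules of {C, N, S} → ESa | Sg | a | f | g | gSN.
C: inherits non-unit rules of {C} → a | gSN.
E: inherits non-unit rules of {E} → aE | g.
N: inherits non-unit rules of {C, N} → Sg | a | g | gSN.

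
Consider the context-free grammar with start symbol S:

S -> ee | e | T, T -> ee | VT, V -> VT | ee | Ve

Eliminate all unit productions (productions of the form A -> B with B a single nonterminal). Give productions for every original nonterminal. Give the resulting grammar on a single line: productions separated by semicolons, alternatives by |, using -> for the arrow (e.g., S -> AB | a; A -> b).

Unit productions: S->T.
Unit pairs (A ⇒* B via units): (S,T).
S: inherits non-unit rules of {S, T} → VT | e | ee.
T: inherits non-unit rules of {T} → VT | ee.
V: inherits non-unit rules of {V} → VT | Ve | ee.

S -> e | VT | ee; T -> VT | ee; V -> VT | Ve | ee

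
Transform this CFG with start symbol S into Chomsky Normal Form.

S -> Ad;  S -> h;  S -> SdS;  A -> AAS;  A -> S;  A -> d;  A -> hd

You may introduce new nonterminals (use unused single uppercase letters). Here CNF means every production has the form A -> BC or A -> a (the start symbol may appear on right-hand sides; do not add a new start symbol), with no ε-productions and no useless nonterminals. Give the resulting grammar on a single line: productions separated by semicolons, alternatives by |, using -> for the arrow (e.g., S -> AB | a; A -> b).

S -> h | AB | SF; A -> d | h | AB | AD | CB | SE; B -> d; C -> h; D -> AS; E -> BS; F -> BS

No ε-productions.
After unit-elimination: S -> h | Ad | SdS; A -> d | h | Ad | hd | AAS | SdS.
TERM: introduce B -> d, C -> h and substitute in every rule of length ≥2.
BIN: A -> AAS becomes A -> AD, D -> AS; A -> SBS becomes A -> SE, E -> BS; S -> SBS becomes S -> SF, F -> BS.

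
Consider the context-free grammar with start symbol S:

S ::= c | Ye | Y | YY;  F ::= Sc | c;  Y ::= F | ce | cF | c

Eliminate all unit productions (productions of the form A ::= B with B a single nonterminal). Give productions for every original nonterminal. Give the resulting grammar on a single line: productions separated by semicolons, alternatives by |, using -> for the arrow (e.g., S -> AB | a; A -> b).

Unit productions: S->Y, Y->F.
Unit pairs (A ⇒* B via units): (S,F), (S,Y), (Y,F).
S: inherits non-unit rules of {F, S, Y} → Sc | YY | Ye | c | cF | ce.
F: inherits non-unit rules of {F} → Sc | c.
Y: inherits non-unit rules of {F, Y} → Sc | c | cF | ce.

S -> c | Sc | YY | Ye | cF | ce; F -> c | Sc; Y -> c | Sc | cF | ce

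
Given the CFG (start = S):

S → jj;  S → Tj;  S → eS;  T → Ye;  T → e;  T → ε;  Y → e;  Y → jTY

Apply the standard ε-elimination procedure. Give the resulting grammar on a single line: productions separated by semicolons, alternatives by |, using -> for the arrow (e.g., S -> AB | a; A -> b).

S -> j | Tj | eS | jj; T -> e | Ye; Y -> e | jY | jTY

Nullable set: {T}.
S -> Tj: T nullable, giving Tj | j.
Drop T -> ε.
Y -> jTY: T nullable, giving jTY | jY.
Unchanged (no nullable symbols): S -> eS; S -> jj; T -> Ye; T -> e; Y -> e.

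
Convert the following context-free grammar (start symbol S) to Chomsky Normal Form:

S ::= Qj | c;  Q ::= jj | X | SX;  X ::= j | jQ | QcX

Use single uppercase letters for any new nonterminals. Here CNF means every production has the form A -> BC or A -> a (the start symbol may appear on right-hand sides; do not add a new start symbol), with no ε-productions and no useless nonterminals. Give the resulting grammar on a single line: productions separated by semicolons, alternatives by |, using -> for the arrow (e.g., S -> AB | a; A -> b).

No ε-productions.
After unit-elimination: S -> c | Qj; Q -> j | SX | jQ | jj | QcX; X -> j | jQ | QcX.
TERM: introduce A -> c, B -> j and substitute in every rule of length ≥2.
BIN: Q -> QAX becomes Q -> QC, C -> AX; X -> QAX becomes X -> QD, D -> AX.

S -> c | QB; A -> c; B -> j; C -> AX; D -> AX; Q -> j | BB | BQ | QC | SX; X -> j | BQ | QD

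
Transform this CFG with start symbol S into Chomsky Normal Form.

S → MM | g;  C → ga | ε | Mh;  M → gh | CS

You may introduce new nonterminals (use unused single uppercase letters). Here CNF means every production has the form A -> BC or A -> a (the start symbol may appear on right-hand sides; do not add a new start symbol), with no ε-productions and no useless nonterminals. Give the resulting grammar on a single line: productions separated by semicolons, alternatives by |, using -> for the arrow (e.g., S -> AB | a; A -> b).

Nullable: {C}; after ε-elimination: S -> g | MM; C -> Mh | ga; M -> S | CS | gh.
After unit-elimination: S -> g | MM; C -> Mh | ga; M -> g | CS | MM | gh.
TERM: introduce D -> a, B -> g, A -> h and substitute in every rule of length ≥2.

S -> g | MM; A -> h; B -> g; C -> BD | MA; D -> a; M -> g | BA | CS | MM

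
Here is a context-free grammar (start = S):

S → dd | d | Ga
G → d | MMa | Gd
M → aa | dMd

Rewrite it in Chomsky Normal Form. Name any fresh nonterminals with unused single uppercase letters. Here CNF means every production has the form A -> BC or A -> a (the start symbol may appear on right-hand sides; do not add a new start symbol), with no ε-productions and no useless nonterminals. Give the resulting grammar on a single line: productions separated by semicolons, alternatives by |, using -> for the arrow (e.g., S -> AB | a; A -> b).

S -> d | AA | GB; A -> d; B -> a; C -> MB; D -> MA; G -> d | GA | MC; M -> AD | BB

No ε-productions.
No unit productions to eliminate.
TERM: introduce B -> a, A -> d and substitute in every rule of length ≥2.
BIN: G -> MMB becomes G -> MC, C -> MB; M -> AMA becomes M -> AD, D -> MA.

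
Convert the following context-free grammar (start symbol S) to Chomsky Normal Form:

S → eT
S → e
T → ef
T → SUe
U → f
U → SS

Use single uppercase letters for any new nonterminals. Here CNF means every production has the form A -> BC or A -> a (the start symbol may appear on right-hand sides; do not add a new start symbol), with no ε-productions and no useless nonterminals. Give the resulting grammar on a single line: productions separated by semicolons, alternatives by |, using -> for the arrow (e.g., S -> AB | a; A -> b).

No ε-productions.
No unit productions to eliminate.
TERM: introduce A -> e, B -> f and substitute in every rule of length ≥2.
BIN: T -> SUA becomes T -> SC, C -> UA.

S -> e | AT; A -> e; B -> f; C -> UA; T -> AB | SC; U -> f | SS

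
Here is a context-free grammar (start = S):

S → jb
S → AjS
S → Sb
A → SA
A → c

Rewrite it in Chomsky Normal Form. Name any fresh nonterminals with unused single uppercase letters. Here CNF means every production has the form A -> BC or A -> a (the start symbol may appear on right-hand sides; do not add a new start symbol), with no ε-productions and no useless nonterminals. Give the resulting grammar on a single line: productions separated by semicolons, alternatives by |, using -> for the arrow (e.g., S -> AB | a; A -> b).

No ε-productions.
No unit productions to eliminate.
TERM: introduce C -> b, B -> j and substitute in every rule of length ≥2.
BIN: S -> ABS becomes S -> AD, D -> BS.

S -> AD | BC | SC; A -> c | SA; B -> j; C -> b; D -> BS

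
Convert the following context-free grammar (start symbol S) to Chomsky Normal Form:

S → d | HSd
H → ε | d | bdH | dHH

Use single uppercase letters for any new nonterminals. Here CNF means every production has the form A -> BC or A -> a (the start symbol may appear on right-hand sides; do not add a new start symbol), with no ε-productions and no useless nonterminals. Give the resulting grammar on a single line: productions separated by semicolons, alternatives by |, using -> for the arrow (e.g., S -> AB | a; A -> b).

Nullable: {H}; after ε-elimination: S -> d | Sd | HSd; H -> d | bd | dH | bdH | dHH.
No unit productions to eliminate.
TERM: introduce A -> b, B -> d and substitute in every rule of length ≥2.
BIN: H -> ABH becomes H -> AC, C -> BH; H -> BHH becomes H -> BD, D -> HH; S -> HSB becomes S -> HE, E -> SB.

S -> d | HE | SB; A -> b; B -> d; C -> BH; D -> HH; E -> SB; H -> d | AB | AC | BD | BH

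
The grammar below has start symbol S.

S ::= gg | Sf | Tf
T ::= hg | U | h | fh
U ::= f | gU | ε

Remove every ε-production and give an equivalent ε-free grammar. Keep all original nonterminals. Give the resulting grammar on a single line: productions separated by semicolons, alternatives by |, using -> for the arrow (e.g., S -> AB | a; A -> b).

S -> f | Sf | Tf | gg; T -> U | h | fh | hg; U -> f | g | gU

Nullable set: {T, U}.
S -> Tf: T nullable, giving Tf | f.
T -> U: U nullable, giving U.
Drop U -> ε.
U -> gU: U nullable, giving g | gU.
Unchanged (no nullable symbols): S -> Sf; S -> gg; T -> fh; T -> h; T -> hg; U -> f.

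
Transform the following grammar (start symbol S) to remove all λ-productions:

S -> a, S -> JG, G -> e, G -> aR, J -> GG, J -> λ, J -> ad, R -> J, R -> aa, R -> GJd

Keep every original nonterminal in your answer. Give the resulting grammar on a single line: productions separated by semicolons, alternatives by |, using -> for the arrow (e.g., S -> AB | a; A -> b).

S -> G | a | JG; G -> a | e | aR; J -> GG | ad; R -> J | Gd | aa | GJd

Nullable set: {J, R}.
S -> JG: J nullable, giving G | JG.
G -> aR: R nullable, giving a | aR.
Drop J -> λ.
R -> GJd: J nullable, giving GJd | Gd.
R -> J: J nullable, giving J.
Unchanged (no nullable symbols): S -> a; G -> e; J -> GG; J -> ad; R -> aa.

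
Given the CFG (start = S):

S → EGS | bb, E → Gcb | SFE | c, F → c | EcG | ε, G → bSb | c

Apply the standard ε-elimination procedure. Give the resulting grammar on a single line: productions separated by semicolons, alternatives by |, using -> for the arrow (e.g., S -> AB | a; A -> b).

S -> bb | EGS; E -> c | SE | Gcb | SFE; F -> c | EcG; G -> c | bSb

Nullable set: {F}.
E -> SFE: F nullable, giving SE | SFE.
Drop F -> ε.
Unchanged (no nullable symbols): S -> EGS; S -> bb; E -> Gcb; E -> c; F -> EcG; F -> c; G -> bSb; G -> c.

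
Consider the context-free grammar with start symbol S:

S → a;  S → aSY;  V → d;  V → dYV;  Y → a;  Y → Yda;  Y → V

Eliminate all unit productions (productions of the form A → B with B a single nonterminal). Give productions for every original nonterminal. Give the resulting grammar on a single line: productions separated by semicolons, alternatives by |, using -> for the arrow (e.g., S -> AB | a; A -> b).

Unit productions: Y->V.
Unit pairs (A ⇒* B via units): (Y,V).
S: inherits non-unit rules of {S} → a | aSY.
V: inherits non-unit rules of {V} → d | dYV.
Y: inherits non-unit rules of {V, Y} → Yda | a | d | dYV.

S -> a | aSY; V -> d | dYV; Y -> a | d | Yda | dYV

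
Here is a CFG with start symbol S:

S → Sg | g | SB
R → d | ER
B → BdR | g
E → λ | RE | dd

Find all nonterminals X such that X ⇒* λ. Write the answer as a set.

Directly nullable (have an ε-rule): {E}.
Not nullable: B, R, S — each has a terminal in every rule's right-hand side or depends on a non-nullable symbol.

{E}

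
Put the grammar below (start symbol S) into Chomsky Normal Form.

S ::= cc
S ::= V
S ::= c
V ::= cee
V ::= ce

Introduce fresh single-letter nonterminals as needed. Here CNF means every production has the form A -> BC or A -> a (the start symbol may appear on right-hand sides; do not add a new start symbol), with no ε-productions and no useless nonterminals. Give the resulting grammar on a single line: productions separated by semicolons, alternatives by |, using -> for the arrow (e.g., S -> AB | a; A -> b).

S -> c | AA | AB | AC; A -> c; B -> e; C -> BB

No ε-productions.
After unit-elimination: S -> c | cc | ce | cee; V -> ce | cee.
TERM: introduce A -> c, B -> e and substitute in every rule of length ≥2.
BIN: S -> ABB becomes S -> AC, C -> BB; V -> ABB becomes V -> AD, D -> BB.
Drop unreachable/unproductive: V.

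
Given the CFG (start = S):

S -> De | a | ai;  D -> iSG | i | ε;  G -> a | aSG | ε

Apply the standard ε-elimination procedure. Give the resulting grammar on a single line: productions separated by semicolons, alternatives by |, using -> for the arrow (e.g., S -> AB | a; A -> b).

S -> a | e | De | ai; D -> i | iS | iSG; G -> a | aS | aSG

Nullable set: {D, G}.
S -> De: D nullable, giving De | e.
Drop D -> ε.
D -> iSG: G nullable, giving iS | iSG.
Drop G -> ε.
G -> aSG: G nullable, giving aS | aSG.
Unchanged (no nullable symbols): S -> a; S -> ai; D -> i; G -> a.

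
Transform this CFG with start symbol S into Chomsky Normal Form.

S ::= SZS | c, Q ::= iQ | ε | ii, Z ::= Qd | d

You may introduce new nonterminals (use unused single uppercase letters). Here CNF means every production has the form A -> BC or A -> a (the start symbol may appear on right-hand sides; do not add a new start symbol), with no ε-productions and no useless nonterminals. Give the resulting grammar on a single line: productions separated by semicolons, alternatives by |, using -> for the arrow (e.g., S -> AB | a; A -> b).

Nullable: {Q}; after ε-elimination: S -> c | SZS; Q -> i | iQ | ii; Z -> d | Qd.
No unit productions to eliminate.
TERM: introduce B -> d, A -> i and substitute in every rule of length ≥2.
BIN: S -> SZS becomes S -> SC, C -> ZS.

S -> c | SC; A -> i; B -> d; C -> ZS; Q -> i | AA | AQ; Z -> d | QB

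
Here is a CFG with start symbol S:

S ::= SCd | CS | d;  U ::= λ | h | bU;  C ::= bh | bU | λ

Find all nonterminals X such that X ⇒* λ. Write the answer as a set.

{C, U}

Directly nullable (have an ε-rule): {C, U}.
Not nullable: S — each has a terminal in every rule's right-hand side or depends on a non-nullable symbol.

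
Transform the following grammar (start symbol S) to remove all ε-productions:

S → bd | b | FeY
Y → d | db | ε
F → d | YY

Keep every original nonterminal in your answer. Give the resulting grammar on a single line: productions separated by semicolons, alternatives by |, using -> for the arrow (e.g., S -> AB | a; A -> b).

S -> b | e | Fe | bd | eY | FeY; F -> Y | d | YY; Y -> d | db

Nullable set: {F, Y}.
S -> FeY: F, Y nullable, giving Fe | FeY | e | eY.
F -> YY: Y, Y nullable, giving Y | YY.
Drop Y -> ε.
Unchanged (no nullable symbols): S -> b; S -> bd; F -> d; Y -> d; Y -> db.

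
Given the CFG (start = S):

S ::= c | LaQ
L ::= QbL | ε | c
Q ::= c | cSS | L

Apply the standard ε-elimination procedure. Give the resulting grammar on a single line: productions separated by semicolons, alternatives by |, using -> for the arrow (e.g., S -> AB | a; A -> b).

Nullable set: {L, Q}.
S -> LaQ: L, Q nullable, giving La | LaQ | a | aQ.
Drop L -> ε.
L -> QbL: Q, L nullable, giving Qb | QbL | b | bL.
Q -> L: L nullable, giving L.
Unchanged (no nullable symbols): S -> c; L -> c; Q -> c; Q -> cSS.

S -> a | c | La | aQ | LaQ; L -> b | c | Qb | bL | QbL; Q -> L | c | cSS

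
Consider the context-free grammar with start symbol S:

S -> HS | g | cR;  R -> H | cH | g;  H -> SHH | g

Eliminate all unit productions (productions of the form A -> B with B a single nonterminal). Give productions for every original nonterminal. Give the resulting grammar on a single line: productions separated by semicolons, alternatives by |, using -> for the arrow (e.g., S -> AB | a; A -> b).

S -> g | HS | cR; H -> g | SHH; R -> g | cH | SHH

Unit productions: R->H.
Unit pairs (A ⇒* B via units): (R,H).
S: inherits non-unit rules of {S} → HS | cR | g.
H: inherits non-unit rules of {H} → SHH | g.
R: inherits non-unit rules of {H, R} → SHH | cH | g.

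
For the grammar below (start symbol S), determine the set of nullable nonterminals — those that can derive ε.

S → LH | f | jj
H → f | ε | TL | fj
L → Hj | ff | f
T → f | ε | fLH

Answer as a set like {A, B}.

{H, T}

Directly nullable (have an ε-rule): {H, T}.
Not nullable: L, S — each has a terminal in every rule's right-hand side or depends on a non-nullable symbol.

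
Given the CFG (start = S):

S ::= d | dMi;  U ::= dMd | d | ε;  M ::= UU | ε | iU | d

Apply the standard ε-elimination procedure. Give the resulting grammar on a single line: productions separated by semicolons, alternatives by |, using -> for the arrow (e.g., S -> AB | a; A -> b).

Nullable set: {M, U}.
S -> dMi: M nullable, giving dMi | di.
Drop M -> ε.
M -> UU: U, U nullable, giving U | UU.
M -> iU: U nullable, giving i | iU.
Drop U -> ε.
U -> dMd: M nullable, giving dMd | dd.
Unchanged (no nullable symbols): S -> d; M -> d; U -> d.

S -> d | di | dMi; M -> U | d | i | UU | iU; U -> d | dd | dMd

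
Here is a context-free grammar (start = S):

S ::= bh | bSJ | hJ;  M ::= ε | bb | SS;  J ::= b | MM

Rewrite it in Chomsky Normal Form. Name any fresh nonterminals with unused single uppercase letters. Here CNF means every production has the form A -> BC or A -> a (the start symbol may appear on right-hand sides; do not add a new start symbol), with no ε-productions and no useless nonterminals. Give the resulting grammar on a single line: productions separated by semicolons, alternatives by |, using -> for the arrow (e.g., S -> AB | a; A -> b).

Nullable: {J, M}; after ε-elimination: S -> h | bS | bh | hJ | bSJ; J -> M | b | MM; M -> SS | bb.
After unit-elimination: S -> h | bS | bh | hJ | bSJ; J -> b | MM | SS | bb; M -> SS | bb.
TERM: introduce A -> b, B -> h and substitute in every rule of length ≥2.
BIN: S -> ASJ becomes S -> AC, C -> SJ.

S -> h | AB | AC | AS | BJ; A -> b; B -> h; C -> SJ; J -> b | AA | MM | SS; M -> AA | SS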